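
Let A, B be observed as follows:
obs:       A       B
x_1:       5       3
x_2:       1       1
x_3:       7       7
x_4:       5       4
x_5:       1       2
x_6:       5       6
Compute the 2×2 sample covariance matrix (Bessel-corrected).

Step 1 — column means:
  mean(A) = (5 + 1 + 7 + 5 + 1 + 5) / 6 = 24/6 = 4
  mean(B) = (3 + 1 + 7 + 4 + 2 + 6) / 6 = 23/6 = 3.8333

Step 2 — sample covariance S[i,j] = (1/(n-1)) · Σ_k (x_{k,i} - mean_i) · (x_{k,j} - mean_j), with n-1 = 5.
  S[A,A] = ((1)·(1) + (-3)·(-3) + (3)·(3) + (1)·(1) + (-3)·(-3) + (1)·(1)) / 5 = 30/5 = 6
  S[A,B] = ((1)·(-0.8333) + (-3)·(-2.8333) + (3)·(3.1667) + (1)·(0.1667) + (-3)·(-1.8333) + (1)·(2.1667)) / 5 = 25/5 = 5
  S[B,B] = ((-0.8333)·(-0.8333) + (-2.8333)·(-2.8333) + (3.1667)·(3.1667) + (0.1667)·(0.1667) + (-1.8333)·(-1.8333) + (2.1667)·(2.1667)) / 5 = 26.8333/5 = 5.3667

S is symmetric (S[j,i] = S[i,j]). Assembling:

S = [[6, 5],
 [5, 5.3667]]


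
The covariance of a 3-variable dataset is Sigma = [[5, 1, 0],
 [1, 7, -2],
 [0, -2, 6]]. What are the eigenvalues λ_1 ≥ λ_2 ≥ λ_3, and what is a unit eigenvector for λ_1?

Step 1 — characteristic polynomial p(λ) = det(λI - Sigma) = λ³ - tr·λ² + c_1·λ - det, where tr = trace, c_1 = sum of the principal 2×2 minors, det = det(Sigma):
  tr = 5 + 7 + 6 = 18,
  c_1 = (5·7 - (1)²) + (5·6 - (0)²) + (7·6 - (-2)²) = 34 + 30 + 38 = 102,
  det = 5·(7·6 - (-2)²) - (1)·((1)·6 - (-2)·(0)) + (0)·((1)·(-2) - 7·(0)) = 5·(38) - (1)·(6) + (0)·(-2) = 184.
  So p(λ) = λ³ - 18λ² + 102λ - 184.
Step 2 — look for an integer root (rational root theorem: any rational root is an integer divisor of 184). Testing λ = 4:
  p(4) = 64 - 288 + 408 - 184 = 0  ✓
  Dividing out (λ - 4): p(λ) = (λ - 4)(λ² - 14λ + 46).
Step 3 — remaining eigenvalues from the quadratic λ² - 14λ + 46 = 0:
  Δ = 14² - 4·46 = 196 - 184 = 12,  λ = (14 ± √12)/2 = (14 ± 3.4641)/2 ≈ 8.7321 or 5.2679.
  Sorted: λ_1 = 8.7321,  λ_2 = 5.2679,  λ_3 = 4  (check: sum = 18 = tr ✓).

Step 4 — unit eigenvector for λ_1 ≈ 8.7321: v spans the null space of (Sigma - λ_1 I), whose rows are
  r_1 = (-3.7321, 1, 0),  r_2 = (1, -1.7321, -2),  r_3 = (0, -2, -2.7321).
  v is orthogonal to every row, so take v ∝ r_1 × r_2 = ((1)·(-2) - (0)·(-1.7321), (0)·(1) - (-3.7321)·(-2), (-3.7321)·(-1.7321) - (1)·(1)) ≈ (-2, -7.4641, 5.4641).
  Rescale (multiply by -1 so the first nonzero entry is positive): u = (2, 7.4641, -5.4641).
  ||u|| = √((2)² + (7.4641)² + (-5.4641)²) = √(89.5692) ≈ 9.4641,  v_1 = u/||u|| ≈ (0.2113, 0.7887, -0.5774) (||v_1|| = 1).

λ_1 = 8.7321,  λ_2 = 5.2679,  λ_3 = 4;  v_1 ≈ (0.2113, 0.7887, -0.5774)


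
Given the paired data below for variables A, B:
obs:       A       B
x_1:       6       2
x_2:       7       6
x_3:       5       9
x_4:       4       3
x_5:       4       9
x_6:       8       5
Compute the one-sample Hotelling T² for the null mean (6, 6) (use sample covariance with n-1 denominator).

Step 1 — sample mean vector:
  mean(A) = (6 + 7 + 5 + 4 + 4 + 8) / 6 = 34/6 = 5.6667
  mean(B) = (2 + 6 + 9 + 3 + 9 + 5) / 6 = 34/6 = 5.6667
  x̄ = (5.6667, 5.6667),  deviation x̄ - mu_0 = (5.6667, 5.6667) - (6, 6) = (-0.3333, -0.3333).

Step 2 — sample covariance matrix, S[i,j] = (1/(n-1)) · Σ_k (x_{k,i} - mean_i) · (x_{k,j} - mean_j), divisor n-1 = 5:
  S[A,A] = ((0.3333)·(0.3333) + (1.3333)·(1.3333) + (-0.6667)·(-0.6667) + (-1.6667)·(-1.6667) + (-1.6667)·(-1.6667) + (2.3333)·(2.3333)) / 5 = 13.3333/5 = 2.6667
  S[A,B] = ((0.3333)·(-3.6667) + (1.3333)·(0.3333) + (-0.6667)·(3.3333) + (-1.6667)·(-2.6667) + (-1.6667)·(3.3333) + (2.3333)·(-0.6667)) / 5 = -5.6667/5 = -1.1333
  S[B,B] = ((-3.6667)·(-3.6667) + (0.3333)·(0.3333) + (3.3333)·(3.3333) + (-2.6667)·(-2.6667) + (3.3333)·(3.3333) + (-0.6667)·(-0.6667)) / 5 = 43.3333/5 = 8.6667
  S = [[2.6667, -1.1333],
 [-1.1333, 8.6667]].

Step 3 — invert S. det(S) = 2.6667·8.6667 - (-1.1333)² = 21.8267.
  S^{-1} = (1/det) · [[d, -b], [-b, a]] = [[0.3971, 0.0519],
 [0.0519, 0.1222]].

Step 4 — quadratic form (x̄ - mu_0)^T · S^{-1} · (x̄ - mu_0):
  S^{-1} · (x̄ - mu_0) = (-0.1497, -0.058),
  (x̄ - mu_0)^T · [...] = (-0.3333)·(-0.1497) + (-0.3333)·(-0.058) = 0.0692.

Step 5 — scale by n: T² = 6 · 0.0692 = 0.4154.

T² ≈ 0.4154


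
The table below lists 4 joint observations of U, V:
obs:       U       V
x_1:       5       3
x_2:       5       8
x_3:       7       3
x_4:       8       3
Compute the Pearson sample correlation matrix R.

Step 1 — column means:
  mean(U) = (5 + 5 + 7 + 8) / 4 = 25/4 = 6.25
  mean(V) = (3 + 8 + 3 + 3) / 4 = 17/4 = 4.25

Step 2 — sample variances and covariances s[i,j] = (1/(n-1)) · Σ_k (x_{k,i} - mean_i) · (x_{k,j} - mean_j), with n-1 = 3:
  s[U,U] = ((-1.25)·(-1.25) + (-1.25)·(-1.25) + (0.75)·(0.75) + (1.75)·(1.75)) / 3 = 6.75/3 = 2.25
  s[U,V] = ((-1.25)·(-1.25) + (-1.25)·(3.75) + (0.75)·(-1.25) + (1.75)·(-1.25)) / 3 = -6.25/3 = -2.0833
  s[V,V] = ((-1.25)·(-1.25) + (3.75)·(3.75) + (-1.25)·(-1.25) + (-1.25)·(-1.25)) / 3 = 18.75/3 = 6.25
  Sample standard deviations s_i = √(s[i,i]):
  s(U) = √(2.25) = 1.5
  s(V) = √(6.25) = 2.5

Step 3 — r_{ij} = s_{ij} / (s_i · s_j):
  r[U,U] = 1 (diagonal).
  r[U,V] = -2.0833 / (1.5 · 2.5) = -2.0833 / 3.75 = -0.5556
  r[V,V] = 1 (diagonal).

R is symmetric with unit diagonal. Assembling:

R = [[1, -0.5556],
 [-0.5556, 1]]


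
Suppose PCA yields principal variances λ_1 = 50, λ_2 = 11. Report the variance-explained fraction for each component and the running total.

Step 1 — total variance = trace(Sigma) = Σ λ_i = 50 + 11 = 61.

Step 2 — fraction explained by component i = λ_i / Σ λ:
  PC1: 50/61 = 0.8197
  PC2: 11/61 = 0.1803

Step 3 — cumulative fraction after k components = (λ_1 + ... + λ_k) / Σ λ:
  k = 1: 50/61 = 0.8197
  k = 2: (50 + 11)/61 = 61/61 = 1

Summary (fraction, with percent):

explained: PC1 0.8197 (81.97%), PC2 0.1803 (18.03%);  cumulative: 0.8197, 1


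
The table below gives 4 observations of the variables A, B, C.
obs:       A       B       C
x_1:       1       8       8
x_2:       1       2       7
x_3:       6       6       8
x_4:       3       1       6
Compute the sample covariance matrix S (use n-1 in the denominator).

Step 1 — column means:
  mean(A) = (1 + 1 + 6 + 3) / 4 = 11/4 = 2.75
  mean(B) = (8 + 2 + 6 + 1) / 4 = 17/4 = 4.25
  mean(C) = (8 + 7 + 8 + 6) / 4 = 29/4 = 7.25

Step 2 — sample covariance S[i,j] = (1/(n-1)) · Σ_k (x_{k,i} - mean_i) · (x_{k,j} - mean_j), with n-1 = 3.
  S[A,A] = ((-1.75)·(-1.75) + (-1.75)·(-1.75) + (3.25)·(3.25) + (0.25)·(0.25)) / 3 = 16.75/3 = 5.5833
  S[A,B] = ((-1.75)·(3.75) + (-1.75)·(-2.25) + (3.25)·(1.75) + (0.25)·(-3.25)) / 3 = 2.25/3 = 0.75
  S[A,C] = ((-1.75)·(0.75) + (-1.75)·(-0.25) + (3.25)·(0.75) + (0.25)·(-1.25)) / 3 = 1.25/3 = 0.4167
  S[B,B] = ((3.75)·(3.75) + (-2.25)·(-2.25) + (1.75)·(1.75) + (-3.25)·(-3.25)) / 3 = 32.75/3 = 10.9167
  S[B,C] = ((3.75)·(0.75) + (-2.25)·(-0.25) + (1.75)·(0.75) + (-3.25)·(-1.25)) / 3 = 8.75/3 = 2.9167
  S[C,C] = ((0.75)·(0.75) + (-0.25)·(-0.25) + (0.75)·(0.75) + (-1.25)·(-1.25)) / 3 = 2.75/3 = 0.9167

S is symmetric (S[j,i] = S[i,j]). Assembling:

S = [[5.5833, 0.75, 0.4167],
 [0.75, 10.9167, 2.9167],
 [0.4167, 2.9167, 0.9167]]


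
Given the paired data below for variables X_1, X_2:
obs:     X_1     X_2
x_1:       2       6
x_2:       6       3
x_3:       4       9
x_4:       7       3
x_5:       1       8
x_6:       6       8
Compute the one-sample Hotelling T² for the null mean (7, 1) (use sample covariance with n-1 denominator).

Step 1 — sample mean vector:
  mean(X_1) = (2 + 6 + 4 + 7 + 1 + 6) / 6 = 26/6 = 4.3333
  mean(X_2) = (6 + 3 + 9 + 3 + 8 + 8) / 6 = 37/6 = 6.1667
  x̄ = (4.3333, 6.1667),  deviation x̄ - mu_0 = (4.3333, 6.1667) - (7, 1) = (-2.6667, 5.1667).

Step 2 — sample covariance matrix, S[i,j] = (1/(n-1)) · Σ_k (x_{k,i} - mean_i) · (x_{k,j} - mean_j), divisor n-1 = 5:
  S[X_1,X_1] = ((-2.3333)·(-2.3333) + (1.6667)·(1.6667) + (-0.3333)·(-0.3333) + (2.6667)·(2.6667) + (-3.3333)·(-3.3333) + (1.6667)·(1.6667)) / 5 = 29.3333/5 = 5.8667
  S[X_1,X_2] = ((-2.3333)·(-0.1667) + (1.6667)·(-3.1667) + (-0.3333)·(2.8333) + (2.6667)·(-3.1667) + (-3.3333)·(1.8333) + (1.6667)·(1.8333)) / 5 = -17.3333/5 = -3.4667
  S[X_2,X_2] = ((-0.1667)·(-0.1667) + (-3.1667)·(-3.1667) + (2.8333)·(2.8333) + (-3.1667)·(-3.1667) + (1.8333)·(1.8333) + (1.8333)·(1.8333)) / 5 = 34.8333/5 = 6.9667
  S = [[5.8667, -3.4667],
 [-3.4667, 6.9667]].

Step 3 — invert S. det(S) = 5.8667·6.9667 - (-3.4667)² = 28.8533.
  S^{-1} = (1/det) · [[d, -b], [-b, a]] = [[0.2415, 0.1201],
 [0.1201, 0.2033]].

Step 4 — quadratic form (x̄ - mu_0)^T · S^{-1} · (x̄ - mu_0):
  S^{-1} · (x̄ - mu_0) = (-0.0231, 0.7301),
  (x̄ - mu_0)^T · [...] = (-2.6667)·(-0.0231) + (5.1667)·(0.7301) = 3.8339.

Step 5 — scale by n: T² = 6 · 3.8339 = 23.0037.

T² ≈ 23.0037


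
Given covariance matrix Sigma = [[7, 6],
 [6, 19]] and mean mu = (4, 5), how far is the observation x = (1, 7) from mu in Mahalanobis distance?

Step 1 — centre the observation: (x - mu) = (-3, 2).

Step 2 — invert Sigma. det(Sigma) = 7·19 - (6)² = 97.
  Sigma^{-1} = (1/det) · [[d, -b], [-b, a]] = [[0.1959, -0.0619],
 [-0.0619, 0.0722]].

Step 3 — form the quadratic (x - mu)^T · Sigma^{-1} · (x - mu):
  Sigma^{-1} · (x - mu) = (-0.7113, 0.3299).
  (x - mu)^T · [Sigma^{-1} · (x - mu)] = (-3)·(-0.7113) + (2)·(0.3299) = 2.7938.

Step 4 — take square root: d = √(2.7938) ≈ 1.6715.

d(x, mu) = √(2.7938) ≈ 1.6715


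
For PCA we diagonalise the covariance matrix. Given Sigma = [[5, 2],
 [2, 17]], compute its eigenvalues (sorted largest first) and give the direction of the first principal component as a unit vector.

Step 1 — characteristic polynomial of 2×2 Sigma:
  det(Sigma - λI) = λ² - trace · λ + det = 0.
  trace = 5 + 17 = 22, det = 5·17 - (2)² = 81.
Step 2 — discriminant:
  Δ = trace² - 4·det = 484 - 324 = 160.
Step 3 — eigenvalues:
  λ = (trace ± √Δ)/2 = (22 ± 12.6491)/2,
  λ_1 = 17.3246,  λ_2 = 4.6754.

Step 4 — unit eigenvector for λ_1: solve (Sigma - λ_1 I)v = 0. First row:
  (5 - 17.3246)·v_x + (2)·v_y = 0, i.e. (-12.3246)·v_x + (2)·v_y = 0,
  so v ∝ (b, λ_1 - a) = (2, 12.3246) = u.
  ||u|| = √((2)² + (12.3246)²) = √(155.8947) ≈ 12.4858,
  v_1 = u/||u|| ≈ (0.1602, 0.9871) (||v_1|| = 1).

λ_1 = 17.3246,  λ_2 = 4.6754;  v_1 ≈ (0.1602, 0.9871)


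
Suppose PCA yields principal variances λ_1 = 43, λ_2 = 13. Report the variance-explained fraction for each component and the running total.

Step 1 — total variance = trace(Sigma) = Σ λ_i = 43 + 13 = 56.

Step 2 — fraction explained by component i = λ_i / Σ λ:
  PC1: 43/56 = 0.7679
  PC2: 13/56 = 0.2321

Step 3 — cumulative fraction after k components = (λ_1 + ... + λ_k) / Σ λ:
  k = 1: 43/56 = 0.7679
  k = 2: (43 + 13)/56 = 56/56 = 1

Summary (fraction, with percent):

explained: PC1 0.7679 (76.79%), PC2 0.2321 (23.21%);  cumulative: 0.7679, 1


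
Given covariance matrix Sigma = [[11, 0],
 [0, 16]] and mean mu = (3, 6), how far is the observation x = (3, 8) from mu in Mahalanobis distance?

Step 1 — centre the observation: (x - mu) = (0, 2).

Step 2 — invert Sigma. det(Sigma) = 11·16 - (0)² = 176.
  Sigma^{-1} = (1/det) · [[d, -b], [-b, a]] = [[0.0909, 0],
 [0, 0.0625]].

Step 3 — form the quadratic (x - mu)^T · Sigma^{-1} · (x - mu):
  Sigma^{-1} · (x - mu) = (0, 0.125).
  (x - mu)^T · [Sigma^{-1} · (x - mu)] = (0)·(0) + (2)·(0.125) = 0.25.

Step 4 — take square root: d = √(0.25) ≈ 0.5.

d(x, mu) = √(0.25) ≈ 0.5


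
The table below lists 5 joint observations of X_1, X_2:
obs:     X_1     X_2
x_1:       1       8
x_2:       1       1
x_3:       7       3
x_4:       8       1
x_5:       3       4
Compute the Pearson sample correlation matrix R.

Step 1 — column means:
  mean(X_1) = (1 + 1 + 7 + 8 + 3) / 5 = 20/5 = 4
  mean(X_2) = (8 + 1 + 3 + 1 + 4) / 5 = 17/5 = 3.4

Step 2 — sample variances and covariances s[i,j] = (1/(n-1)) · Σ_k (x_{k,i} - mean_i) · (x_{k,j} - mean_j), with n-1 = 4:
  s[X_1,X_1] = ((-3)·(-3) + (-3)·(-3) + (3)·(3) + (4)·(4) + (-1)·(-1)) / 4 = 44/4 = 11
  s[X_1,X_2] = ((-3)·(4.6) + (-3)·(-2.4) + (3)·(-0.4) + (4)·(-2.4) + (-1)·(0.6)) / 4 = -18/4 = -4.5
  s[X_2,X_2] = ((4.6)·(4.6) + (-2.4)·(-2.4) + (-0.4)·(-0.4) + (-2.4)·(-2.4) + (0.6)·(0.6)) / 4 = 33.2/4 = 8.3
  Sample standard deviations s_i = √(s[i,i]):
  s(X_1) = √(11) = 3.3166
  s(X_2) = √(8.3) = 2.881

Step 3 — r_{ij} = s_{ij} / (s_i · s_j):
  r[X_1,X_1] = 1 (diagonal).
  r[X_1,X_2] = -4.5 / (3.3166 · 2.881) = -4.5 / 9.5551 = -0.471
  r[X_2,X_2] = 1 (diagonal).

R is symmetric with unit diagonal. Assembling:

R = [[1, -0.471],
 [-0.471, 1]]


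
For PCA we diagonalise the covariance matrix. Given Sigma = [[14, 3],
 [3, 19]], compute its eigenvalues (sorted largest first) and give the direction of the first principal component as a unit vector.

Step 1 — characteristic polynomial of 2×2 Sigma:
  det(Sigma - λI) = λ² - trace · λ + det = 0.
  trace = 14 + 19 = 33, det = 14·19 - (3)² = 257.
Step 2 — discriminant:
  Δ = trace² - 4·det = 1089 - 1028 = 61.
Step 3 — eigenvalues:
  λ = (trace ± √Δ)/2 = (33 ± 7.8102)/2,
  λ_1 = 20.4051,  λ_2 = 12.5949.

Step 4 — unit eigenvector for λ_1: solve (Sigma - λ_1 I)v = 0. First row:
  (14 - 20.4051)·v_x + (3)·v_y = 0, i.e. (-6.4051)·v_x + (3)·v_y = 0,
  so v ∝ (b, λ_1 - a) = (3, 6.4051) = u.
  ||u|| = √((3)² + (6.4051)²) = √(50.0256) ≈ 7.0729,
  v_1 = u/||u|| ≈ (0.4242, 0.9056) (||v_1|| = 1).

λ_1 = 20.4051,  λ_2 = 12.5949;  v_1 ≈ (0.4242, 0.9056)


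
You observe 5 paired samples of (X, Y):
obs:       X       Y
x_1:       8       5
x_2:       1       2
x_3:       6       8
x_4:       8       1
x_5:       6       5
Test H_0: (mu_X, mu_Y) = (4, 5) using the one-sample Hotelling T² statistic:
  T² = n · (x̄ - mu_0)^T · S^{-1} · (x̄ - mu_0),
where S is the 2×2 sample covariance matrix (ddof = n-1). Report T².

Step 1 — sample mean vector:
  mean(X) = (8 + 1 + 6 + 8 + 6) / 5 = 29/5 = 5.8
  mean(Y) = (5 + 2 + 8 + 1 + 5) / 5 = 21/5 = 4.2
  x̄ = (5.8, 4.2),  deviation x̄ - mu_0 = (5.8, 4.2) - (4, 5) = (1.8, -0.8).

Step 2 — sample covariance matrix, S[i,j] = (1/(n-1)) · Σ_k (x_{k,i} - mean_i) · (x_{k,j} - mean_j), divisor n-1 = 4:
  S[X,X] = ((2.2)·(2.2) + (-4.8)·(-4.8) + (0.2)·(0.2) + (2.2)·(2.2) + (0.2)·(0.2)) / 4 = 32.8/4 = 8.2
  S[X,Y] = ((2.2)·(0.8) + (-4.8)·(-2.2) + (0.2)·(3.8) + (2.2)·(-3.2) + (0.2)·(0.8)) / 4 = 6.2/4 = 1.55
  S[Y,Y] = ((0.8)·(0.8) + (-2.2)·(-2.2) + (3.8)·(3.8) + (-3.2)·(-3.2) + (0.8)·(0.8)) / 4 = 30.8/4 = 7.7
  S = [[8.2, 1.55],
 [1.55, 7.7]].

Step 3 — invert S. det(S) = 8.2·7.7 - (1.55)² = 60.7375.
  S^{-1} = (1/det) · [[d, -b], [-b, a]] = [[0.1268, -0.0255],
 [-0.0255, 0.135]].

Step 4 — quadratic form (x̄ - mu_0)^T · S^{-1} · (x̄ - mu_0):
  S^{-1} · (x̄ - mu_0) = (0.2486, -0.1539),
  (x̄ - mu_0)^T · [...] = (1.8)·(0.2486) + (-0.8)·(-0.1539) = 0.5707.

Step 5 — scale by n: T² = 5 · 0.5707 = 2.8533.

T² ≈ 2.8533


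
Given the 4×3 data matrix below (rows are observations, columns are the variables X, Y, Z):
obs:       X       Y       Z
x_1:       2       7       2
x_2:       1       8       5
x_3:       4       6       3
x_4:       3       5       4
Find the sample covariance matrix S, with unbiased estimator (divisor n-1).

Step 1 — column means:
  mean(X) = (2 + 1 + 4 + 3) / 4 = 10/4 = 2.5
  mean(Y) = (7 + 8 + 6 + 5) / 4 = 26/4 = 6.5
  mean(Z) = (2 + 5 + 3 + 4) / 4 = 14/4 = 3.5

Step 2 — sample covariance S[i,j] = (1/(n-1)) · Σ_k (x_{k,i} - mean_i) · (x_{k,j} - mean_j), with n-1 = 3.
  S[X,X] = ((-0.5)·(-0.5) + (-1.5)·(-1.5) + (1.5)·(1.5) + (0.5)·(0.5)) / 3 = 5/3 = 1.6667
  S[X,Y] = ((-0.5)·(0.5) + (-1.5)·(1.5) + (1.5)·(-0.5) + (0.5)·(-1.5)) / 3 = -4/3 = -1.3333
  S[X,Z] = ((-0.5)·(-1.5) + (-1.5)·(1.5) + (1.5)·(-0.5) + (0.5)·(0.5)) / 3 = -2/3 = -0.6667
  S[Y,Y] = ((0.5)·(0.5) + (1.5)·(1.5) + (-0.5)·(-0.5) + (-1.5)·(-1.5)) / 3 = 5/3 = 1.6667
  S[Y,Z] = ((0.5)·(-1.5) + (1.5)·(1.5) + (-0.5)·(-0.5) + (-1.5)·(0.5)) / 3 = 1/3 = 0.3333
  S[Z,Z] = ((-1.5)·(-1.5) + (1.5)·(1.5) + (-0.5)·(-0.5) + (0.5)·(0.5)) / 3 = 5/3 = 1.6667

S is symmetric (S[j,i] = S[i,j]). Assembling:

S = [[1.6667, -1.3333, -0.6667],
 [-1.3333, 1.6667, 0.3333],
 [-0.6667, 0.3333, 1.6667]]


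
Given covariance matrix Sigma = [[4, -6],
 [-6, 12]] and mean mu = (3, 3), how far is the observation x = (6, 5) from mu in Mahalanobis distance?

Step 1 — centre the observation: (x - mu) = (3, 2).

Step 2 — invert Sigma. det(Sigma) = 4·12 - (-6)² = 12.
  Sigma^{-1} = (1/det) · [[d, -b], [-b, a]] = [[1, 0.5],
 [0.5, 0.3333]].

Step 3 — form the quadratic (x - mu)^T · Sigma^{-1} · (x - mu):
  Sigma^{-1} · (x - mu) = (4, 2.1667).
  (x - mu)^T · [Sigma^{-1} · (x - mu)] = (3)·(4) + (2)·(2.1667) = 16.3333.

Step 4 — take square root: d = √(16.3333) ≈ 4.0415.

d(x, mu) = √(16.3333) ≈ 4.0415


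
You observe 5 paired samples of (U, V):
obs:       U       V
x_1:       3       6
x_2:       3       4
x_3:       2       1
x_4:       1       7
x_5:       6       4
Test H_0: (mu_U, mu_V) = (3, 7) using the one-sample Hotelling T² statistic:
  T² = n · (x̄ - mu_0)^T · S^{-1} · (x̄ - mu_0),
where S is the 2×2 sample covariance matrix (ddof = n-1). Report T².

Step 1 — sample mean vector:
  mean(U) = (3 + 3 + 2 + 1 + 6) / 5 = 15/5 = 3
  mean(V) = (6 + 4 + 1 + 7 + 4) / 5 = 22/5 = 4.4
  x̄ = (3, 4.4),  deviation x̄ - mu_0 = (3, 4.4) - (3, 7) = (0, -2.6).

Step 2 — sample covariance matrix, S[i,j] = (1/(n-1)) · Σ_k (x_{k,i} - mean_i) · (x_{k,j} - mean_j), divisor n-1 = 4:
  S[U,U] = ((0)·(0) + (0)·(0) + (-1)·(-1) + (-2)·(-2) + (3)·(3)) / 4 = 14/4 = 3.5
  S[U,V] = ((0)·(1.6) + (0)·(-0.4) + (-1)·(-3.4) + (-2)·(2.6) + (3)·(-0.4)) / 4 = -3/4 = -0.75
  S[V,V] = ((1.6)·(1.6) + (-0.4)·(-0.4) + (-3.4)·(-3.4) + (2.6)·(2.6) + (-0.4)·(-0.4)) / 4 = 21.2/4 = 5.3
  S = [[3.5, -0.75],
 [-0.75, 5.3]].

Step 3 — invert S. det(S) = 3.5·5.3 - (-0.75)² = 17.9875.
  S^{-1} = (1/det) · [[d, -b], [-b, a]] = [[0.2946, 0.0417],
 [0.0417, 0.1946]].

Step 4 — quadratic form (x̄ - mu_0)^T · S^{-1} · (x̄ - mu_0):
  S^{-1} · (x̄ - mu_0) = (-0.1084, -0.5059),
  (x̄ - mu_0)^T · [...] = (0)·(-0.1084) + (-2.6)·(-0.5059) = 1.3154.

Step 5 — scale by n: T² = 5 · 1.3154 = 6.5768.

T² ≈ 6.5768


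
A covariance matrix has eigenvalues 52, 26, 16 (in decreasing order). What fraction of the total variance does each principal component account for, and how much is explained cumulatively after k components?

Step 1 — total variance = trace(Sigma) = Σ λ_i = 52 + 26 + 16 = 94.

Step 2 — fraction explained by component i = λ_i / Σ λ:
  PC1: 52/94 = 0.5532
  PC2: 26/94 = 0.2766
  PC3: 16/94 = 0.1702

Step 3 — cumulative fraction after k components = (λ_1 + ... + λ_k) / Σ λ:
  k = 1: 52/94 = 0.5532
  k = 2: (52 + 26)/94 = 78/94 = 0.8298
  k = 3: (52 + 26 + 16)/94 = 94/94 = 1

Summary (fraction, with percent):

explained: PC1 0.5532 (55.32%), PC2 0.2766 (27.66%), PC3 0.1702 (17.02%);  cumulative: 0.5532, 0.8298, 1


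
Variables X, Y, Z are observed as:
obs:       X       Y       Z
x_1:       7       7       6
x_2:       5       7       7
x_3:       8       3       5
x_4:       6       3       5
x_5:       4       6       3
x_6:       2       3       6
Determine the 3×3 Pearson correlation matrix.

Step 1 — column means:
  mean(X) = (7 + 5 + 8 + 6 + 4 + 2) / 6 = 32/6 = 5.3333
  mean(Y) = (7 + 7 + 3 + 3 + 6 + 3) / 6 = 29/6 = 4.8333
  mean(Z) = (6 + 7 + 5 + 5 + 3 + 6) / 6 = 32/6 = 5.3333

Step 2 — sample variances and covariances s[i,j] = (1/(n-1)) · Σ_k (x_{k,i} - mean_i) · (x_{k,j} - mean_j), with n-1 = 5:
  s[X,X] = ((1.6667)·(1.6667) + (-0.3333)·(-0.3333) + (2.6667)·(2.6667) + (0.6667)·(0.6667) + (-1.3333)·(-1.3333) + (-3.3333)·(-3.3333)) / 5 = 23.3333/5 = 4.6667
  s[X,Y] = ((1.6667)·(2.1667) + (-0.3333)·(2.1667) + (2.6667)·(-1.8333) + (0.6667)·(-1.8333) + (-1.3333)·(1.1667) + (-3.3333)·(-1.8333)) / 5 = 1.3333/5 = 0.2667
  s[X,Z] = ((1.6667)·(0.6667) + (-0.3333)·(1.6667) + (2.6667)·(-0.3333) + (0.6667)·(-0.3333) + (-1.3333)·(-2.3333) + (-3.3333)·(0.6667)) / 5 = 0.3333/5 = 0.0667
  s[Y,Y] = ((2.1667)·(2.1667) + (2.1667)·(2.1667) + (-1.8333)·(-1.8333) + (-1.8333)·(-1.8333) + (1.1667)·(1.1667) + (-1.8333)·(-1.8333)) / 5 = 20.8333/5 = 4.1667
  s[Y,Z] = ((2.1667)·(0.6667) + (2.1667)·(1.6667) + (-1.8333)·(-0.3333) + (-1.8333)·(-0.3333) + (1.1667)·(-2.3333) + (-1.8333)·(0.6667)) / 5 = 2.3333/5 = 0.4667
  s[Z,Z] = ((0.6667)·(0.6667) + (1.6667)·(1.6667) + (-0.3333)·(-0.3333) + (-0.3333)·(-0.3333) + (-2.3333)·(-2.3333) + (0.6667)·(0.6667)) / 5 = 9.3333/5 = 1.8667
  Sample standard deviations s_i = √(s[i,i]):
  s(X) = √(4.6667) = 2.1602
  s(Y) = √(4.1667) = 2.0412
  s(Z) = √(1.8667) = 1.3663

Step 3 — r_{ij} = s_{ij} / (s_i · s_j):
  r[X,X] = 1 (diagonal).
  r[X,Y] = 0.2667 / (2.1602 · 2.0412) = 0.2667 / 4.4096 = 0.0605
  r[X,Z] = 0.0667 / (2.1602 · 1.3663) = 0.0667 / 2.9515 = 0.0226
  r[Y,Y] = 1 (diagonal).
  r[Y,Z] = 0.4667 / (2.0412 · 1.3663) = 0.4667 / 2.7889 = 0.1673
  r[Z,Z] = 1 (diagonal).

R is symmetric with unit diagonal. Assembling:

R = [[1, 0.0605, 0.0226],
 [0.0605, 1, 0.1673],
 [0.0226, 0.1673, 1]]


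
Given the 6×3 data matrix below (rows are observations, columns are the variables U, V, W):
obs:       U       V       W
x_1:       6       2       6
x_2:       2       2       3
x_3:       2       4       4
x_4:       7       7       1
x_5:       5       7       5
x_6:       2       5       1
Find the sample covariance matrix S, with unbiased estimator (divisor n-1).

Step 1 — column means:
  mean(U) = (6 + 2 + 2 + 7 + 5 + 2) / 6 = 24/6 = 4
  mean(V) = (2 + 2 + 4 + 7 + 7 + 5) / 6 = 27/6 = 4.5
  mean(W) = (6 + 3 + 4 + 1 + 5 + 1) / 6 = 20/6 = 3.3333

Step 2 — sample covariance S[i,j] = (1/(n-1)) · Σ_k (x_{k,i} - mean_i) · (x_{k,j} - mean_j), with n-1 = 5.
  S[U,U] = ((2)·(2) + (-2)·(-2) + (-2)·(-2) + (3)·(3) + (1)·(1) + (-2)·(-2)) / 5 = 26/5 = 5.2
  S[U,V] = ((2)·(-2.5) + (-2)·(-2.5) + (-2)·(-0.5) + (3)·(2.5) + (1)·(2.5) + (-2)·(0.5)) / 5 = 10/5 = 2
  S[U,W] = ((2)·(2.6667) + (-2)·(-0.3333) + (-2)·(0.6667) + (3)·(-2.3333) + (1)·(1.6667) + (-2)·(-2.3333)) / 5 = 4/5 = 0.8
  S[V,V] = ((-2.5)·(-2.5) + (-2.5)·(-2.5) + (-0.5)·(-0.5) + (2.5)·(2.5) + (2.5)·(2.5) + (0.5)·(0.5)) / 5 = 25.5/5 = 5.1
  S[V,W] = ((-2.5)·(2.6667) + (-2.5)·(-0.3333) + (-0.5)·(0.6667) + (2.5)·(-2.3333) + (2.5)·(1.6667) + (0.5)·(-2.3333)) / 5 = -9/5 = -1.8
  S[W,W] = ((2.6667)·(2.6667) + (-0.3333)·(-0.3333) + (0.6667)·(0.6667) + (-2.3333)·(-2.3333) + (1.6667)·(1.6667) + (-2.3333)·(-2.3333)) / 5 = 21.3333/5 = 4.2667

S is symmetric (S[j,i] = S[i,j]). Assembling:

S = [[5.2, 2, 0.8],
 [2, 5.1, -1.8],
 [0.8, -1.8, 4.2667]]


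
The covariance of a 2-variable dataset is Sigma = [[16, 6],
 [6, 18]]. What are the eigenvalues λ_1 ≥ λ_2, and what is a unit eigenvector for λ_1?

Step 1 — characteristic polynomial of 2×2 Sigma:
  det(Sigma - λI) = λ² - trace · λ + det = 0.
  trace = 16 + 18 = 34, det = 16·18 - (6)² = 252.
Step 2 — discriminant:
  Δ = trace² - 4·det = 1156 - 1008 = 148.
Step 3 — eigenvalues:
  λ = (trace ± √Δ)/2 = (34 ± 12.1655)/2,
  λ_1 = 23.0828,  λ_2 = 10.9172.

Step 4 — unit eigenvector for λ_1: solve (Sigma - λ_1 I)v = 0. First row:
  (16 - 23.0828)·v_x + (6)·v_y = 0, i.e. (-7.0828)·v_x + (6)·v_y = 0,
  so v ∝ (b, λ_1 - a) = (6, 7.0828) = u.
  ||u|| = √((6)² + (7.0828)²) = √(86.1655) ≈ 9.2825,
  v_1 = u/||u|| ≈ (0.6464, 0.763) (||v_1|| = 1).

λ_1 = 23.0828,  λ_2 = 10.9172;  v_1 ≈ (0.6464, 0.763)


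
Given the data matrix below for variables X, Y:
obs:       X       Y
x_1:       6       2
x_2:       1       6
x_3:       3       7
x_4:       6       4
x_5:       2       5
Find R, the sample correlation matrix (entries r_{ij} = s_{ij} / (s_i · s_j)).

Step 1 — column means:
  mean(X) = (6 + 1 + 3 + 6 + 2) / 5 = 18/5 = 3.6
  mean(Y) = (2 + 6 + 7 + 4 + 5) / 5 = 24/5 = 4.8

Step 2 — sample variances and covariances s[i,j] = (1/(n-1)) · Σ_k (x_{k,i} - mean_i) · (x_{k,j} - mean_j), with n-1 = 4:
  s[X,X] = ((2.4)·(2.4) + (-2.6)·(-2.6) + (-0.6)·(-0.6) + (2.4)·(2.4) + (-1.6)·(-1.6)) / 4 = 21.2/4 = 5.3
  s[X,Y] = ((2.4)·(-2.8) + (-2.6)·(1.2) + (-0.6)·(2.2) + (2.4)·(-0.8) + (-1.6)·(0.2)) / 4 = -13.4/4 = -3.35
  s[Y,Y] = ((-2.8)·(-2.8) + (1.2)·(1.2) + (2.2)·(2.2) + (-0.8)·(-0.8) + (0.2)·(0.2)) / 4 = 14.8/4 = 3.7
  Sample standard deviations s_i = √(s[i,i]):
  s(X) = √(5.3) = 2.3022
  s(Y) = √(3.7) = 1.9235

Step 3 — r_{ij} = s_{ij} / (s_i · s_j):
  r[X,X] = 1 (diagonal).
  r[X,Y] = -3.35 / (2.3022 · 1.9235) = -3.35 / 4.4283 = -0.7565
  r[Y,Y] = 1 (diagonal).

R is symmetric with unit diagonal. Assembling:

R = [[1, -0.7565],
 [-0.7565, 1]]


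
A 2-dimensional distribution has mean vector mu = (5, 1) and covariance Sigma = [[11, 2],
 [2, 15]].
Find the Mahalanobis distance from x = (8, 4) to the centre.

Step 1 — centre the observation: (x - mu) = (3, 3).

Step 2 — invert Sigma. det(Sigma) = 11·15 - (2)² = 161.
  Sigma^{-1} = (1/det) · [[d, -b], [-b, a]] = [[0.0932, -0.0124],
 [-0.0124, 0.0683]].

Step 3 — form the quadratic (x - mu)^T · Sigma^{-1} · (x - mu):
  Sigma^{-1} · (x - mu) = (0.2422, 0.1677).
  (x - mu)^T · [Sigma^{-1} · (x - mu)] = (3)·(0.2422) + (3)·(0.1677) = 1.2298.

Step 4 — take square root: d = √(1.2298) ≈ 1.109.

d(x, mu) = √(1.2298) ≈ 1.109


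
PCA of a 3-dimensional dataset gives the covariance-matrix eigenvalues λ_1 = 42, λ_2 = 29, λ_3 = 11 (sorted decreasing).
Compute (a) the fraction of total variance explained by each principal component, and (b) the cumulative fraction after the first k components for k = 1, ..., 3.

Step 1 — total variance = trace(Sigma) = Σ λ_i = 42 + 29 + 11 = 82.

Step 2 — fraction explained by component i = λ_i / Σ λ:
  PC1: 42/82 = 0.5122
  PC2: 29/82 = 0.3537
  PC3: 11/82 = 0.1341

Step 3 — cumulative fraction after k components = (λ_1 + ... + λ_k) / Σ λ:
  k = 1: 42/82 = 0.5122
  k = 2: (42 + 29)/82 = 71/82 = 0.8659
  k = 3: (42 + 29 + 11)/82 = 82/82 = 1

Summary (fraction, with percent):

explained: PC1 0.5122 (51.22%), PC2 0.3537 (35.37%), PC3 0.1341 (13.41%);  cumulative: 0.5122, 0.8659, 1


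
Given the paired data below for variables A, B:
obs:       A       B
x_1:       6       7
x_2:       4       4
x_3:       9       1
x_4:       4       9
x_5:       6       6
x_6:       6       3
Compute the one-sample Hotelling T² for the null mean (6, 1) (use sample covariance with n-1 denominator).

Step 1 — sample mean vector:
  mean(A) = (6 + 4 + 9 + 4 + 6 + 6) / 6 = 35/6 = 5.8333
  mean(B) = (7 + 4 + 1 + 9 + 6 + 3) / 6 = 30/6 = 5
  x̄ = (5.8333, 5),  deviation x̄ - mu_0 = (5.8333, 5) - (6, 1) = (-0.1667, 4).

Step 2 — sample covariance matrix, S[i,j] = (1/(n-1)) · Σ_k (x_{k,i} - mean_i) · (x_{k,j} - mean_j), divisor n-1 = 5:
  S[A,A] = ((0.1667)·(0.1667) + (-1.8333)·(-1.8333) + (3.1667)·(3.1667) + (-1.8333)·(-1.8333) + (0.1667)·(0.1667) + (0.1667)·(0.1667)) / 5 = 16.8333/5 = 3.3667
  S[A,B] = ((0.1667)·(2) + (-1.8333)·(-1) + (3.1667)·(-4) + (-1.8333)·(4) + (0.1667)·(1) + (0.1667)·(-2)) / 5 = -18/5 = -3.6
  S[B,B] = ((2)·(2) + (-1)·(-1) + (-4)·(-4) + (4)·(4) + (1)·(1) + (-2)·(-2)) / 5 = 42/5 = 8.4
  S = [[3.3667, -3.6],
 [-3.6, 8.4]].

Step 3 — invert S. det(S) = 3.3667·8.4 - (-3.6)² = 15.32.
  S^{-1} = (1/det) · [[d, -b], [-b, a]] = [[0.5483, 0.235],
 [0.235, 0.2198]].

Step 4 — quadratic form (x̄ - mu_0)^T · S^{-1} · (x̄ - mu_0):
  S^{-1} · (x̄ - mu_0) = (0.8486, 0.8399),
  (x̄ - mu_0)^T · [...] = (-0.1667)·(0.8486) + (4)·(0.8399) = 3.218.

Step 5 — scale by n: T² = 6 · 3.218 = 19.3081.

T² ≈ 19.3081


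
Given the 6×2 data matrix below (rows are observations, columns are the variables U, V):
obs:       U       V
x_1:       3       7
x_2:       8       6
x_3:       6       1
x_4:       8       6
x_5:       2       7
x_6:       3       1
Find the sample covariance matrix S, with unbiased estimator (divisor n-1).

Step 1 — column means:
  mean(U) = (3 + 8 + 6 + 8 + 2 + 3) / 6 = 30/6 = 5
  mean(V) = (7 + 6 + 1 + 6 + 7 + 1) / 6 = 28/6 = 4.6667

Step 2 — sample covariance S[i,j] = (1/(n-1)) · Σ_k (x_{k,i} - mean_i) · (x_{k,j} - mean_j), with n-1 = 5.
  S[U,U] = ((-2)·(-2) + (3)·(3) + (1)·(1) + (3)·(3) + (-3)·(-3) + (-2)·(-2)) / 5 = 36/5 = 7.2
  S[U,V] = ((-2)·(2.3333) + (3)·(1.3333) + (1)·(-3.6667) + (3)·(1.3333) + (-3)·(2.3333) + (-2)·(-3.6667)) / 5 = 0/5 = 0
  S[V,V] = ((2.3333)·(2.3333) + (1.3333)·(1.3333) + (-3.6667)·(-3.6667) + (1.3333)·(1.3333) + (2.3333)·(2.3333) + (-3.6667)·(-3.6667)) / 5 = 41.3333/5 = 8.2667

S is symmetric (S[j,i] = S[i,j]). Assembling:

S = [[7.2, 0],
 [0, 8.2667]]


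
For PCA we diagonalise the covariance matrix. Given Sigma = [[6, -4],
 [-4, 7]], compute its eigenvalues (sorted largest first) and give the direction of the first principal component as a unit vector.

Step 1 — characteristic polynomial of 2×2 Sigma:
  det(Sigma - λI) = λ² - trace · λ + det = 0.
  trace = 6 + 7 = 13, det = 6·7 - (-4)² = 26.
Step 2 — discriminant:
  Δ = trace² - 4·det = 169 - 104 = 65.
Step 3 — eigenvalues:
  λ = (trace ± √Δ)/2 = (13 ± 8.0623)/2,
  λ_1 = 10.5311,  λ_2 = 2.4689.

Step 4 — unit eigenvector for λ_1: solve (Sigma - λ_1 I)v = 0. First row:
  (6 - 10.5311)·v_x + (-4)·v_y = 0, i.e. (-4.5311)·v_x + (-4)·v_y = 0,
  so v ∝ (b, λ_1 - a) = (-4, 4.5311); multiply by -1 so the first entry is positive: u = (4, -4.5311).
  ||u|| = √((4)² + (-4.5311)²) = √(36.5311) ≈ 6.0441,
  v_1 = u/||u|| ≈ (0.6618, -0.7497) (||v_1|| = 1).

λ_1 = 10.5311,  λ_2 = 2.4689;  v_1 ≈ (0.6618, -0.7497)


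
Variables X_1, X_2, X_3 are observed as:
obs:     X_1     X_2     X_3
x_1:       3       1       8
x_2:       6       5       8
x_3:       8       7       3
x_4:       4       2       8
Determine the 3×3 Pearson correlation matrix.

Step 1 — column means:
  mean(X_1) = (3 + 6 + 8 + 4) / 4 = 21/4 = 5.25
  mean(X_2) = (1 + 5 + 7 + 2) / 4 = 15/4 = 3.75
  mean(X_3) = (8 + 8 + 3 + 8) / 4 = 27/4 = 6.75

Step 2 — sample variances and covariances s[i,j] = (1/(n-1)) · Σ_k (x_{k,i} - mean_i) · (x_{k,j} - mean_j), with n-1 = 3:
  s[X_1,X_1] = ((-2.25)·(-2.25) + (0.75)·(0.75) + (2.75)·(2.75) + (-1.25)·(-1.25)) / 3 = 14.75/3 = 4.9167
  s[X_1,X_2] = ((-2.25)·(-2.75) + (0.75)·(1.25) + (2.75)·(3.25) + (-1.25)·(-1.75)) / 3 = 18.25/3 = 6.0833
  s[X_1,X_3] = ((-2.25)·(1.25) + (0.75)·(1.25) + (2.75)·(-3.75) + (-1.25)·(1.25)) / 3 = -13.75/3 = -4.5833
  s[X_2,X_2] = ((-2.75)·(-2.75) + (1.25)·(1.25) + (3.25)·(3.25) + (-1.75)·(-1.75)) / 3 = 22.75/3 = 7.5833
  s[X_2,X_3] = ((-2.75)·(1.25) + (1.25)·(1.25) + (3.25)·(-3.75) + (-1.75)·(1.25)) / 3 = -16.25/3 = -5.4167
  s[X_3,X_3] = ((1.25)·(1.25) + (1.25)·(1.25) + (-3.75)·(-3.75) + (1.25)·(1.25)) / 3 = 18.75/3 = 6.25
  Sample standard deviations s_i = √(s[i,i]):
  s(X_1) = √(4.9167) = 2.2174
  s(X_2) = √(7.5833) = 2.7538
  s(X_3) = √(6.25) = 2.5

Step 3 — r_{ij} = s_{ij} / (s_i · s_j):
  r[X_1,X_1] = 1 (diagonal).
  r[X_1,X_2] = 6.0833 / (2.2174 · 2.7538) = 6.0833 / 6.1061 = 0.9963
  r[X_1,X_3] = -4.5833 / (2.2174 · 2.5) = -4.5833 / 5.5434 = -0.8268
  r[X_2,X_2] = 1 (diagonal).
  r[X_2,X_3] = -5.4167 / (2.7538 · 2.5) = -5.4167 / 6.8845 = -0.7868
  r[X_3,X_3] = 1 (diagonal).

R is symmetric with unit diagonal. Assembling:

R = [[1, 0.9963, -0.8268],
 [0.9963, 1, -0.7868],
 [-0.8268, -0.7868, 1]]


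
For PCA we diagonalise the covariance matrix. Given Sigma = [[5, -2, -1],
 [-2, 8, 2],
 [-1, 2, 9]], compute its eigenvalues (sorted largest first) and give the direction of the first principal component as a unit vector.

Step 1 — characteristic polynomial p(λ) = det(λI - Sigma) = λ³ - tr·λ² + c_1·λ - det, where tr = trace, c_1 = sum of the principal 2×2 minors, det = det(Sigma):
  tr = 5 + 8 + 9 = 22,
  c_1 = (5·8 - (-2)²) + (5·9 - (-1)²) + (8·9 - (2)²) = 36 + 44 + 68 = 148,
  det = 5·(8·9 - (2)²) - (-2)·((-2)·9 - (2)·(-1)) + (-1)·((-2)·(2) - 8·(-1)) = 5·(68) - (-2)·(-16) + (-1)·(4) = 304.
  So p(λ) = λ³ - 22λ² + 148λ - 304.
Step 2 — look for an integer root (rational root theorem: any rational root is an integer divisor of 304). Testing λ = 4:
  p(4) = 64 - 352 + 592 - 304 = 0  ✓
  Dividing out (λ - 4): p(λ) = (λ - 4)(λ² - 18λ + 76).
Step 3 — remaining eigenvalues from the quadratic λ² - 18λ + 76 = 0:
  Δ = 18² - 4·76 = 324 - 304 = 20,  λ = (18 ± √20)/2 = (18 ± 4.4721)/2 ≈ 11.2361 or 6.7639.
  Sorted: λ_1 = 11.2361,  λ_2 = 6.7639,  λ_3 = 4  (check: sum = 22 = tr ✓).

Step 4 — unit eigenvector for λ_1 ≈ 11.2361: v spans the null space of (Sigma - λ_1 I), whose rows are
  r_1 = (-6.2361, -2, -1),  r_2 = (-2, -3.2361, 2),  r_3 = (-1, 2, -2.2361).
  v is orthogonal to every row, so take v ∝ r_1 × r_2 = ((-2)·(2) - (-1)·(-3.2361), (-1)·(-2) - (-6.2361)·(2), (-6.2361)·(-3.2361) - (-2)·(-2)) ≈ (-7.2361, 14.4721, 16.1803).
  Rescale (multiply by -1 so the first nonzero entry is positive): u = (7.2361, -14.4721, -16.1803).
  ||u|| = √((7.2361)² + (-14.4721)² + (-16.1803)²) = √(523.6068) ≈ 22.8825,  v_1 = u/||u|| ≈ (0.3162, -0.6325, -0.7071) (||v_1|| = 1).

λ_1 = 11.2361,  λ_2 = 6.7639,  λ_3 = 4;  v_1 ≈ (0.3162, -0.6325, -0.7071)


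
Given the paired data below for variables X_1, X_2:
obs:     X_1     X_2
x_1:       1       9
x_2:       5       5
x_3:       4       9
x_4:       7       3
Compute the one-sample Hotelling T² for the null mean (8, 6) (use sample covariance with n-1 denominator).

Step 1 — sample mean vector:
  mean(X_1) = (1 + 5 + 4 + 7) / 4 = 17/4 = 4.25
  mean(X_2) = (9 + 5 + 9 + 3) / 4 = 26/4 = 6.5
  x̄ = (4.25, 6.5),  deviation x̄ - mu_0 = (4.25, 6.5) - (8, 6) = (-3.75, 0.5).

Step 2 — sample covariance matrix, S[i,j] = (1/(n-1)) · Σ_k (x_{k,i} - mean_i) · (x_{k,j} - mean_j), divisor n-1 = 3:
  S[X_1,X_1] = ((-3.25)·(-3.25) + (0.75)·(0.75) + (-0.25)·(-0.25) + (2.75)·(2.75)) / 3 = 18.75/3 = 6.25
  S[X_1,X_2] = ((-3.25)·(2.5) + (0.75)·(-1.5) + (-0.25)·(2.5) + (2.75)·(-3.5)) / 3 = -19.5/3 = -6.5
  S[X_2,X_2] = ((2.5)·(2.5) + (-1.5)·(-1.5) + (2.5)·(2.5) + (-3.5)·(-3.5)) / 3 = 27/3 = 9
  S = [[6.25, -6.5],
 [-6.5, 9]].

Step 3 — invert S. det(S) = 6.25·9 - (-6.5)² = 14.
  S^{-1} = (1/det) · [[d, -b], [-b, a]] = [[0.6429, 0.4643],
 [0.4643, 0.4464]].

Step 4 — quadratic form (x̄ - mu_0)^T · S^{-1} · (x̄ - mu_0):
  S^{-1} · (x̄ - mu_0) = (-2.1786, -1.5179),
  (x̄ - mu_0)^T · [...] = (-3.75)·(-2.1786) + (0.5)·(-1.5179) = 7.4107.

Step 5 — scale by n: T² = 4 · 7.4107 = 29.6429.

T² ≈ 29.6429


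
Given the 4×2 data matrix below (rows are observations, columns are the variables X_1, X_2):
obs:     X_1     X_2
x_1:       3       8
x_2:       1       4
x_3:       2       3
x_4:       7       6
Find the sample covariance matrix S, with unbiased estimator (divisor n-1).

Step 1 — column means:
  mean(X_1) = (3 + 1 + 2 + 7) / 4 = 13/4 = 3.25
  mean(X_2) = (8 + 4 + 3 + 6) / 4 = 21/4 = 5.25

Step 2 — sample covariance S[i,j] = (1/(n-1)) · Σ_k (x_{k,i} - mean_i) · (x_{k,j} - mean_j), with n-1 = 3.
  S[X_1,X_1] = ((-0.25)·(-0.25) + (-2.25)·(-2.25) + (-1.25)·(-1.25) + (3.75)·(3.75)) / 3 = 20.75/3 = 6.9167
  S[X_1,X_2] = ((-0.25)·(2.75) + (-2.25)·(-1.25) + (-1.25)·(-2.25) + (3.75)·(0.75)) / 3 = 7.75/3 = 2.5833
  S[X_2,X_2] = ((2.75)·(2.75) + (-1.25)·(-1.25) + (-2.25)·(-2.25) + (0.75)·(0.75)) / 3 = 14.75/3 = 4.9167

S is symmetric (S[j,i] = S[i,j]). Assembling:

S = [[6.9167, 2.5833],
 [2.5833, 4.9167]]


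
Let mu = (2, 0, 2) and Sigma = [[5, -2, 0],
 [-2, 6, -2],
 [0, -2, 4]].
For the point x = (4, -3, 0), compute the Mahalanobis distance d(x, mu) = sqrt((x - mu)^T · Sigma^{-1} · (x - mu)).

Step 1 — centre the observation: (x - mu) = (2, -3, -2).

Step 2 — invert Sigma (cofactor / det for 3×3, or solve directly):
  Sigma^{-1} = [[0.2381, 0.0952, 0.0476],
 [0.0952, 0.2381, 0.119],
 [0.0476, 0.119, 0.3095]].

Step 3 — form the quadratic (x - mu)^T · Sigma^{-1} · (x - mu):
  Sigma^{-1} · (x - mu) = (0.0952, -0.7619, -0.881).
  (x - mu)^T · [Sigma^{-1} · (x - mu)] = (2)·(0.0952) + (-3)·(-0.7619) + (-2)·(-0.881) = 4.2381.

Step 4 — take square root: d = √(4.2381) ≈ 2.0587.

d(x, mu) = √(4.2381) ≈ 2.0587


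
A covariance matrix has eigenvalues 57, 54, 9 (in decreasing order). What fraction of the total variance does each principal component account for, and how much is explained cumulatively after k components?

Step 1 — total variance = trace(Sigma) = Σ λ_i = 57 + 54 + 9 = 120.

Step 2 — fraction explained by component i = λ_i / Σ λ:
  PC1: 57/120 = 0.475
  PC2: 54/120 = 0.45
  PC3: 9/120 = 0.075

Step 3 — cumulative fraction after k components = (λ_1 + ... + λ_k) / Σ λ:
  k = 1: 57/120 = 0.475
  k = 2: (57 + 54)/120 = 111/120 = 0.925
  k = 3: (57 + 54 + 9)/120 = 120/120 = 1

Summary (fraction, with percent):

explained: PC1 0.475 (47.5%), PC2 0.45 (45%), PC3 0.075 (7.5%);  cumulative: 0.475, 0.925, 1


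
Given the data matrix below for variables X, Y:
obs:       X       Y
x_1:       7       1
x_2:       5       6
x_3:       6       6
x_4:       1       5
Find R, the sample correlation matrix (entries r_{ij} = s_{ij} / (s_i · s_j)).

Step 1 — column means:
  mean(X) = (7 + 5 + 6 + 1) / 4 = 19/4 = 4.75
  mean(Y) = (1 + 6 + 6 + 5) / 4 = 18/4 = 4.5

Step 2 — sample variances and covariances s[i,j] = (1/(n-1)) · Σ_k (x_{k,i} - mean_i) · (x_{k,j} - mean_j), with n-1 = 3:
  s[X,X] = ((2.25)·(2.25) + (0.25)·(0.25) + (1.25)·(1.25) + (-3.75)·(-3.75)) / 3 = 20.75/3 = 6.9167
  s[X,Y] = ((2.25)·(-3.5) + (0.25)·(1.5) + (1.25)·(1.5) + (-3.75)·(0.5)) / 3 = -7.5/3 = -2.5
  s[Y,Y] = ((-3.5)·(-3.5) + (1.5)·(1.5) + (1.5)·(1.5) + (0.5)·(0.5)) / 3 = 17/3 = 5.6667
  Sample standard deviations s_i = √(s[i,i]):
  s(X) = √(6.9167) = 2.63
  s(Y) = √(5.6667) = 2.3805

Step 3 — r_{ij} = s_{ij} / (s_i · s_j):
  r[X,X] = 1 (diagonal).
  r[X,Y] = -2.5 / (2.63 · 2.3805) = -2.5 / 6.2605 = -0.3993
  r[Y,Y] = 1 (diagonal).

R is symmetric with unit diagonal. Assembling:

R = [[1, -0.3993],
 [-0.3993, 1]]


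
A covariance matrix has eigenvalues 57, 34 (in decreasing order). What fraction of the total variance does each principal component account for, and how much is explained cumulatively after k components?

Step 1 — total variance = trace(Sigma) = Σ λ_i = 57 + 34 = 91.

Step 2 — fraction explained by component i = λ_i / Σ λ:
  PC1: 57/91 = 0.6264
  PC2: 34/91 = 0.3736

Step 3 — cumulative fraction after k components = (λ_1 + ... + λ_k) / Σ λ:
  k = 1: 57/91 = 0.6264
  k = 2: (57 + 34)/91 = 91/91 = 1

Summary (fraction, with percent):

explained: PC1 0.6264 (62.64%), PC2 0.3736 (37.36%);  cumulative: 0.6264, 1


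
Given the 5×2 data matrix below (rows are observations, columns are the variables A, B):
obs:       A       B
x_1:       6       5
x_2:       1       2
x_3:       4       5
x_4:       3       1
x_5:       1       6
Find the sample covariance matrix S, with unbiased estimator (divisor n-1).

Step 1 — column means:
  mean(A) = (6 + 1 + 4 + 3 + 1) / 5 = 15/5 = 3
  mean(B) = (5 + 2 + 5 + 1 + 6) / 5 = 19/5 = 3.8

Step 2 — sample covariance S[i,j] = (1/(n-1)) · Σ_k (x_{k,i} - mean_i) · (x_{k,j} - mean_j), with n-1 = 4.
  S[A,A] = ((3)·(3) + (-2)·(-2) + (1)·(1) + (0)·(0) + (-2)·(-2)) / 4 = 18/4 = 4.5
  S[A,B] = ((3)·(1.2) + (-2)·(-1.8) + (1)·(1.2) + (0)·(-2.8) + (-2)·(2.2)) / 4 = 4/4 = 1
  S[B,B] = ((1.2)·(1.2) + (-1.8)·(-1.8) + (1.2)·(1.2) + (-2.8)·(-2.8) + (2.2)·(2.2)) / 4 = 18.8/4 = 4.7

S is symmetric (S[j,i] = S[i,j]). Assembling:

S = [[4.5, 1],
 [1, 4.7]]


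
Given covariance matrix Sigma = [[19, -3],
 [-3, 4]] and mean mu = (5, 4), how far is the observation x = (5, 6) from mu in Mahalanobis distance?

Step 1 — centre the observation: (x - mu) = (0, 2).

Step 2 — invert Sigma. det(Sigma) = 19·4 - (-3)² = 67.
  Sigma^{-1} = (1/det) · [[d, -b], [-b, a]] = [[0.0597, 0.0448],
 [0.0448, 0.2836]].

Step 3 — form the quadratic (x - mu)^T · Sigma^{-1} · (x - mu):
  Sigma^{-1} · (x - mu) = (0.0896, 0.5672).
  (x - mu)^T · [Sigma^{-1} · (x - mu)] = (0)·(0.0896) + (2)·(0.5672) = 1.1343.

Step 4 — take square root: d = √(1.1343) ≈ 1.065.

d(x, mu) = √(1.1343) ≈ 1.065
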